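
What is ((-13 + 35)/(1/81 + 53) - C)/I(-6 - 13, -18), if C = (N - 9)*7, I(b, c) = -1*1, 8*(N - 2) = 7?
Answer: -743549/17176 ≈ -43.290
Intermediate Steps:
N = 23/8 (N = 2 + (1/8)*7 = 2 + 7/8 = 23/8 ≈ 2.8750)
I(b, c) = -1
C = -343/8 (C = (23/8 - 9)*7 = -49/8*7 = -343/8 ≈ -42.875)
((-13 + 35)/(1/81 + 53) - C)/I(-6 - 13, -18) = ((-13 + 35)/(1/81 + 53) - 1*(-343/8))/(-1) = (22/(1/81 + 53) + 343/8)*(-1) = (22/(4294/81) + 343/8)*(-1) = (22*(81/4294) + 343/8)*(-1) = (891/2147 + 343/8)*(-1) = (743549/17176)*(-1) = -743549/17176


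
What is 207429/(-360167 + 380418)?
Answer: 207429/20251 ≈ 10.243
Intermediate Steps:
207429/(-360167 + 380418) = 207429/20251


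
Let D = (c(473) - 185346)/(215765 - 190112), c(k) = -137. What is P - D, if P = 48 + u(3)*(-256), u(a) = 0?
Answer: 1416827/25653 ≈ 55.230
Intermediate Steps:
D = -185483/25653 (D = (-137 - 185346)/(215765 - 190112) = -185483/25653 ≈ -7.2305)
P = 48 (P = 48 + 0*(-256) = 48 + 0 = 48)
P - D = 48 - 1*(-185483/25653) = 48 + 185483/25653 = 1416827/25653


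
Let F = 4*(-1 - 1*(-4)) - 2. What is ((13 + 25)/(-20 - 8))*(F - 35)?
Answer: 475/14 ≈ 33.929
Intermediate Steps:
F = 10 (F = 4*(-1 + 4) - 2 = 4*3 - 2 = 12 - 2 = 10)
((13 + 25)/(-20 - 8))*(F - 35) = ((13 + 25)/(-20 - 8))*(10 - 35) = (38/(-28))*(-25) = (38*(-1/28))*(-25) = -19/14*(-25) = 475/14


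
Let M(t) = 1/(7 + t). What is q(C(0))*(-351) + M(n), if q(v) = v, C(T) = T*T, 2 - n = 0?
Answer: 1/9 ≈ 0.11111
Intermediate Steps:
n = 2 (n = 2 - 1*0 = 2 + 0 = 2)
C(T) = T**2
q(C(0))*(-351) + M(n) = 0**2*(-351) + 1/(7 + 2) = 0*(-351) + 1/9 = 0 + 1/9 = 1/9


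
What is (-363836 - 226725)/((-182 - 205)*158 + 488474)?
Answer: -590561/427328 ≈ -1.3820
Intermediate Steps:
(-363836 - 226725)/((-182 - 205)*158 + 488474) = -590561/(-387*158 + 488474) = -590561/(-61146 + 488474) = -590561/427328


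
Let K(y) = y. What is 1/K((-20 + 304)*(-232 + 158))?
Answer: -1/21016 ≈ -4.7583e-5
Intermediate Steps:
1/K((-20 + 304)*(-232 + 158)) = 1/((-20 + 304)*(-232 + 158)) = 1/(284*(-74)) = 1/(-21016) = -1/21016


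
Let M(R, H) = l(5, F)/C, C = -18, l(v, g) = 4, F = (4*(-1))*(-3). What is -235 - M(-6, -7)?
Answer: -2113/9 ≈ -234.78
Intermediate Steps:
F = 12 (F = -4*(-3) = 12)
M(R, H) = -2/9 (M(R, H) = 4/(-18) = 4*(-1/18) = -2/9)
-235 - M(-6, -7) = -235 - 1*(-2/9) = -235 + 2/9 = -2113/9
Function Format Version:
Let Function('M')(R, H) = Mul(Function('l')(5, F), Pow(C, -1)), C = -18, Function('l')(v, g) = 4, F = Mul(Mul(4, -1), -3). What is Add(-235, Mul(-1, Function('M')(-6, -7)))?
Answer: Rational(-2113, 9) ≈ -234.78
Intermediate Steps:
F = 12 (F = Mul(-4, -3) = 12)
Function('M')(R, H) = Rational(-2, 9) (Function('M')(R, H) = Mul(4, Pow(-18, -1)) = Mul(4, Rational(-1, 18)) = Rational(-2, 9))
Add(-235, Mul(-1, Function('M')(-6, -7))) = Add(-235, Mul(-1, Rational(-2, 9))) = Add(-235, Rational(2, 9)) = Rational(-2113, 9)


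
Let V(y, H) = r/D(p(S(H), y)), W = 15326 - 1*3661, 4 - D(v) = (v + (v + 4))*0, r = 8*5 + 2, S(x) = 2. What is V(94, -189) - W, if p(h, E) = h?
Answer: -23309/2 ≈ -11655.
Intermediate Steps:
r = 42 (r = 40 + 2 = 42)
D(v) = 4 (D(v) = 4 - (v + (v + 4))*0 = 4 - (v + (4 + v))*0 = 4 - (4 + 2*v)*0 = 4 - 1*0 = 4 + 0 = 4)
W = 11665 (W = 15326 - 3661 = 11665)
V(y, H) = 21/2 (V(y, H) = 42/4 = 42*(¼) = 21/2)
V(94, -189) - W = 21/2 - 1*11665 = 21/2 - 11665 = -23309/2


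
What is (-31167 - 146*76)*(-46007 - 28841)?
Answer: 3163301024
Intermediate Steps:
(-31167 - 146*76)*(-46007 - 28841) = (-31167 - 11096)*(-74848) = -42263*(-74848) = 3163301024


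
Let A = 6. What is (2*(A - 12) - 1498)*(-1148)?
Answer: 1733480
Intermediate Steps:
(2*(A - 12) - 1498)*(-1148) = (2*(6 - 12) - 1498)*(-1148) = (2*(-6) - 1498)*(-1148) = (-12 - 1498)*(-1148) = -1510*(-1148) = 1733480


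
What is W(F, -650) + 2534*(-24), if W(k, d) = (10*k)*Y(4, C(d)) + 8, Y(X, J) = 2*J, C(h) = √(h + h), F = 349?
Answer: -60808 + 69800*I*√13 ≈ -60808.0 + 2.5167e+5*I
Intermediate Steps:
C(h) = √2*√h (C(h) = √(2*h) = √2*√h)
W(k, d) = 8 + 20*k*√2*√d (W(k, d) = (10*k)*(2*(√2*√d)) + 8 = (10*k)*(2*√2*√d) + 8 = 20*k*√2*√d + 8 = 8 + 20*k*√2*√d)
W(F, -650) + 2534*(-24) = (8 + 20*349*√2*√(-650)) + 2534*(-24) = (8 + 20*349*√2*(5*I*√26)) - 60816 = (8 + 69800*I*√13) - 60816 = -60808 + 69800*I*√13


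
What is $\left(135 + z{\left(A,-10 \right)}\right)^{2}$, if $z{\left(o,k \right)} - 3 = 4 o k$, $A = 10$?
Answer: $68644$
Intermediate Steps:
$z{\left(o,k \right)} = 3 + 4 k o$ ($z{\left(o,k \right)} = 3 + 4 o k = 3 + 4 k o$)
$\left(135 + z{\left(A,-10 \right)}\right)^{2} = \left(135 + \left(3 + 4 \left(-10\right) 10\right)\right)^{2} = \left(135 + \left(3 - 400\right)\right)^{2} = \left(135 - 397\right)^{2} = \left(-262\right)^{2} = 68644$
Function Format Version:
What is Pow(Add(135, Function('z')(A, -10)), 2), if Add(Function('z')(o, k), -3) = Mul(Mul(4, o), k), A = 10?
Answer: 68644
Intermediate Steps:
Function('z')(o, k) = Add(3, Mul(4, k, o)) (Function('z')(o, k) = Add(3, Mul(Mul(4, o), k)) = Add(3, Mul(4, k, o)))
Pow(Add(135, Function('z')(A, -10)), 2) = Pow(Add(135, Add(3, Mul(4, -10, 10))), 2) = Pow(Add(135, Add(3, -400)), 2) = Pow(Add(135, -397), 2) = Pow(-262, 2) = 68644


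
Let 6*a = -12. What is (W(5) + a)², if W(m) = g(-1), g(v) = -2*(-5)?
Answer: 64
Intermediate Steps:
a = -2 (a = (⅙)*(-12) = -2)
g(v) = 10
W(m) = 10
(W(5) + a)² = (10 - 2)² = 8² = 64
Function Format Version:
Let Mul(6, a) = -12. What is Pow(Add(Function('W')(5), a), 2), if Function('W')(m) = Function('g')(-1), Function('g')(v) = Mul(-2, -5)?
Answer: 64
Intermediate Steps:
a = -2 (a = Mul(Rational(1, 6), -12) = -2)
Function('g')(v) = 10
Function('W')(m) = 10
Pow(Add(Function('W')(5), a), 2) = Pow(Add(10, -2), 2) = Pow(8, 2) = 64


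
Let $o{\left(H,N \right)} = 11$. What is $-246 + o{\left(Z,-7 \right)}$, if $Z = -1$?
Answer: $-235$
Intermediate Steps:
$-246 + o{\left(Z,-7 \right)} = -246 + 11 = -235$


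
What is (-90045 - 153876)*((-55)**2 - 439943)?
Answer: 106573475478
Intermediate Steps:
(-90045 - 153876)*((-55)**2 - 439943) = -243921*(3025 - 439943) = -243921*(-436918) = 106573475478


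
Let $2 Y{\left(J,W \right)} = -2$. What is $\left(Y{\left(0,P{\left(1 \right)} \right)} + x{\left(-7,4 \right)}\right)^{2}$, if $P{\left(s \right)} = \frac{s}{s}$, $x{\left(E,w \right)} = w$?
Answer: $9$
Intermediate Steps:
$P{\left(s \right)} = 1$
$Y{\left(J,W \right)} = -1$ ($Y{\left(J,W \right)} = \frac{1}{2} \left(-2\right) = -1$)
$\left(Y{\left(0,P{\left(1 \right)} \right)} + x{\left(-7,4 \right)}\right)^{2} = \left(-1 + 4\right)^{2} = 3^{2} = 9$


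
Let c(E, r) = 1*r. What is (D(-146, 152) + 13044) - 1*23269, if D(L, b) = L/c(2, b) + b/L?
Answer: -56739405/5548 ≈ -10227.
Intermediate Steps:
c(E, r) = r
D(L, b) = L/b + b/L
(D(-146, 152) + 13044) - 1*23269 = ((-146/152 + 152/(-146)) + 13044) - 1*23269 = ((-146*1/152 + 152*(-1/146)) + 13044) - 23269 = ((-73/76 - 76/73) + 13044) - 23269 = (-11105/5548 + 13044) - 23269 = 72357007/5548 - 23269 = -56739405/5548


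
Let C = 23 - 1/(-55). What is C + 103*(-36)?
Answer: -202674/55 ≈ -3685.0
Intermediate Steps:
C = 1266/55 (C = 23 - 1*(-1/55) = 23 + 1/55 = 1266/55 ≈ 23.018)
C + 103*(-36) = 1266/55 + 103*(-36) = 1266/55 - 3708 = -202674/55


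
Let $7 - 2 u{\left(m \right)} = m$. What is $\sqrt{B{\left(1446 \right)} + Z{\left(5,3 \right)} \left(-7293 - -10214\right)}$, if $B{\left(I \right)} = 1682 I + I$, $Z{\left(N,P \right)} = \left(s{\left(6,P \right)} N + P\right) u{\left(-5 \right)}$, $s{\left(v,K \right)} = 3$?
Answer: $3 \sqrt{305454} \approx 1658.0$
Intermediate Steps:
$u{\left(m \right)} = \frac{7}{2} - \frac{m}{2}$
$Z{\left(N,P \right)} = 6 P + 18 N$ ($Z{\left(N,P \right)} = \left(3 N + P\right) \left(\frac{7}{2} - - \frac{5}{2}\right) = \left(P + 3 N\right) \left(\frac{7}{2} + \frac{5}{2}\right) = \left(P + 3 N\right) 6 = 6 P + 18 N$)
$B{\left(I \right)} = 1683 I$
$\sqrt{B{\left(1446 \right)} + Z{\left(5,3 \right)} \left(-7293 - -10214\right)} = \sqrt{1683 \cdot 1446 + \left(6 \cdot 3 + 18 \cdot 5\right) \left(-7293 - -10214\right)} = \sqrt{2433618 + \left(18 + 90\right) \left(-7293 + 10214\right)} = \sqrt{2433618 + 108 \cdot 2921} = \sqrt{2433618 + 315468} = \sqrt{2749086} = 3 \sqrt{305454}$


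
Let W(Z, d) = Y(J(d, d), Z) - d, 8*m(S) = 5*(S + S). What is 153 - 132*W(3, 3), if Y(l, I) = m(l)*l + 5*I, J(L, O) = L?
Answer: -2916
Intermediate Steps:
m(S) = 5*S/4 (m(S) = (5*(S + S))/8 = (5*(2*S))/8 = (10*S)/8 = 5*S/4)
Y(l, I) = 5*I + 5*l²/4 (Y(l, I) = (5*l/4)*l + 5*I = 5*l²/4 + 5*I = 5*I + 5*l²/4)
W(Z, d) = -d + 5*Z + 5*d²/4 (W(Z, d) = (5*Z + 5*d²/4) - d = -d + 5*Z + 5*d²/4)
153 - 132*W(3, 3) = 153 - 132*(-1*3 + 5*3 + (5/4)*3²) = 153 - 132*(-3 + 15 + (5/4)*9) = 153 - 132*(-3 + 15 + 45/4) = 153 - 132*93/4 = 153 - 3069 = -2916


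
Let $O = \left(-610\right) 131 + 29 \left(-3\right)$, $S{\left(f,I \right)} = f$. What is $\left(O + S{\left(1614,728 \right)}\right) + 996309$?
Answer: $917926$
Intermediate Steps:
$O = -79997$ ($O = -79910 - 87 = -79997$)
$\left(O + S{\left(1614,728 \right)}\right) + 996309 = \left(-79997 + 1614\right) + 996309 = -78383 + 996309 = 917926$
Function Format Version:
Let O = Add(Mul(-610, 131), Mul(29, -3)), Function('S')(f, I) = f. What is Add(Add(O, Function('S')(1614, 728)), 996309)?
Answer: 917926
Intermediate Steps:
O = -79997 (O = Add(-79910, -87) = -79997)
Add(Add(O, Function('S')(1614, 728)), 996309) = Add(Add(-79997, 1614), 996309) = Add(-78383, 996309) = 917926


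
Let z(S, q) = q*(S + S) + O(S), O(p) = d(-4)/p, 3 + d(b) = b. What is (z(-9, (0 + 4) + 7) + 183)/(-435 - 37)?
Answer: 16/531 ≈ 0.030132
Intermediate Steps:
d(b) = -3 + b
O(p) = -7/p (O(p) = (-3 - 4)/p = -7/p)
z(S, q) = -7/S + 2*S*q (z(S, q) = q*(S + S) - 7/S = q*(2*S) - 7/S = 2*S*q - 7/S = -7/S + 2*S*q)
(z(-9, (0 + 4) + 7) + 183)/(-435 - 37) = ((-7/(-9) + 2*(-9)*((0 + 4) + 7)) + 183)/(-435 - 37) = ((-7*(-⅑) + 2*(-9)*(4 + 7)) + 183)/(-472) = ((7/9 + 2*(-9)*11) + 183)*(-1/472) = ((7/9 - 198) + 183)*(-1/472) = (-1775/9 + 183)*(-1/472) = -128/9*(-1/472) = 16/531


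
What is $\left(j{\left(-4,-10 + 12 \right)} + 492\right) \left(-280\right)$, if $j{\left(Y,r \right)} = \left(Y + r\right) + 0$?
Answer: $-137200$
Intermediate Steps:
$j{\left(Y,r \right)} = Y + r$
$\left(j{\left(-4,-10 + 12 \right)} + 492\right) \left(-280\right) = \left(\left(-4 + \left(-10 + 12\right)\right) + 492\right) \left(-280\right) = \left(\left(-4 + 2\right) + 492\right) \left(-280\right) = \left(-2 + 492\right) \left(-280\right) = 490 \left(-280\right) = -137200$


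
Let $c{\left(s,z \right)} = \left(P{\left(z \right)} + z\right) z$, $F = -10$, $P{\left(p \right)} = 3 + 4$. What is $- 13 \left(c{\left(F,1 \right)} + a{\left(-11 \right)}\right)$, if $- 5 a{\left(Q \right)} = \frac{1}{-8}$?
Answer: $- \frac{4173}{40} \approx -104.32$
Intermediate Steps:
$P{\left(p \right)} = 7$
$a{\left(Q \right)} = \frac{1}{40}$ ($a{\left(Q \right)} = - \frac{1}{5 \left(-8\right)} = \left(- \frac{1}{5}\right) \left(- \frac{1}{8}\right) = \frac{1}{40}$)
$c{\left(s,z \right)} = z \left(7 + z\right)$ ($c{\left(s,z \right)} = \left(7 + z\right) z = z \left(7 + z\right)$)
$- 13 \left(c{\left(F,1 \right)} + a{\left(-11 \right)}\right) = - 13 \left(1 \left(7 + 1\right) + \frac{1}{40}\right) = - 13 \left(1 \cdot 8 + \frac{1}{40}\right) = - 13 \left(8 + \frac{1}{40}\right) = \left(-13\right) \frac{321}{40} = - \frac{4173}{40}$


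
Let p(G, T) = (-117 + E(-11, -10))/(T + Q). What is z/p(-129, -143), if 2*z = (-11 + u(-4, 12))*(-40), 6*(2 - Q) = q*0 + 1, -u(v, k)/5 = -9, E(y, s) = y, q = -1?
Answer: -71995/96 ≈ -749.95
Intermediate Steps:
u(v, k) = 45 (u(v, k) = -5*(-9) = 45)
Q = 11/6 (Q = 2 - (-1*0 + 1)/6 = 2 - (0 + 1)/6 = 2 - ⅙*1 = 2 - ⅙ = 11/6 ≈ 1.8333)
p(G, T) = -128/(11/6 + T) (p(G, T) = (-117 - 11)/(T + 11/6) = -128/(11/6 + T))
z = -680 (z = ((-11 + 45)*(-40))/2 = (34*(-40))/2 = (½)*(-1360) = -680)
z/p(-129, -143) = -680/((-768/(11 + 6*(-143)))) = -680/((-768/(11 - 858))) = -680/((-768/(-847))) = -680/((-768*(-1/847))) = -680/768/847 = -680*847/768 = -71995/96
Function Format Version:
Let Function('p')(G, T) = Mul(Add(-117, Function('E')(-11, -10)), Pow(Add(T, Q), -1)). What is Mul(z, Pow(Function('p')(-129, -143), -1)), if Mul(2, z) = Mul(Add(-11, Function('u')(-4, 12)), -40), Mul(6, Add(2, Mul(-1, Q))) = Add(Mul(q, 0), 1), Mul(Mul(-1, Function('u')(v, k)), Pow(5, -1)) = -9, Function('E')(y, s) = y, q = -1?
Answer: Rational(-71995, 96) ≈ -749.95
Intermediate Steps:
Function('u')(v, k) = 45 (Function('u')(v, k) = Mul(-5, -9) = 45)
Q = Rational(11, 6) (Q = Add(2, Mul(Rational(-1, 6), Add(Mul(-1, 0), 1))) = Add(2, Mul(Rational(-1, 6), Add(0, 1))) = Add(2, Mul(Rational(-1, 6), 1)) = Add(2, Rational(-1, 6)) = Rational(11, 6) ≈ 1.8333)
Function('p')(G, T) = Mul(-128, Pow(Add(Rational(11, 6), T), -1)) (Function('p')(G, T) = Mul(Add(-117, -11), Pow(Add(T, Rational(11, 6)), -1)) = Mul(-128, Pow(Add(Rational(11, 6), T), -1)))
z = -680 (z = Mul(Rational(1, 2), Mul(Add(-11, 45), -40)) = Mul(Rational(1, 2), Mul(34, -40)) = Mul(Rational(1, 2), -1360) = -680)
Mul(z, Pow(Function('p')(-129, -143), -1)) = Mul(-680, Pow(Mul(-768, Pow(Add(11, Mul(6, -143)), -1)), -1)) = Mul(-680, Pow(Mul(-768, Pow(Add(11, -858), -1)), -1)) = Mul(-680, Pow(Mul(-768, Pow(-847, -1)), -1)) = Mul(-680, Pow(Mul(-768, Rational(-1, 847)), -1)) = Mul(-680, Pow(Rational(768, 847), -1)) = Mul(-680, Rational(847, 768)) = Rational(-71995, 96)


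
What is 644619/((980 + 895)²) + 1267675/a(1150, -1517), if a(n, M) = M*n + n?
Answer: -44437882097/81721875000 ≈ -0.54377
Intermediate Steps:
a(n, M) = n + M*n
644619/((980 + 895)²) + 1267675/a(1150, -1517) = 644619/((980 + 895)²) + 1267675/((1150*(1 - 1517))) = 644619/(1875²) + 1267675/((1150*(-1516))) = 644619/3515625 + 1267675/(-1743400) = 644619*(1/3515625) + 1267675*(-1/1743400) = 214873/1171875 - 50707/69736 = -44437882097/81721875000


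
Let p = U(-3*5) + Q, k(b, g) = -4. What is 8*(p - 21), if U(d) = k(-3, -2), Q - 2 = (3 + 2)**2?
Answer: 16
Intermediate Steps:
Q = 27 (Q = 2 + (3 + 2)**2 = 2 + 5**2 = 2 + 25 = 27)
U(d) = -4
p = 23 (p = -4 + 27 = 23)
8*(p - 21) = 8*(23 - 21) = 8*2 = 16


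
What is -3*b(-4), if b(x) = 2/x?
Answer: 3/2 ≈ 1.5000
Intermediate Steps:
-3*b(-4) = -6/(-4) = -6*(-1)/4 = -3*(-1/2) = 3/2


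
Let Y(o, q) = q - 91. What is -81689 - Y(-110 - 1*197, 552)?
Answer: -82150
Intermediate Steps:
Y(o, q) = -91 + q
-81689 - Y(-110 - 1*197, 552) = -81689 - (-91 + 552) = -81689 - 1*461 = -81689 - 461 = -82150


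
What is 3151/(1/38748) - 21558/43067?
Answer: 5258263103958/43067 ≈ 1.2209e+8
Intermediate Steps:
3151/(1/38748) - 21558/43067 = 3151/(1/38748) - 21558*1/43067 = 3151*38748 - 21558/43067 = 122094948 - 21558/43067 = 5258263103958/43067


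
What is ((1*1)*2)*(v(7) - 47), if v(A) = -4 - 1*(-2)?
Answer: -98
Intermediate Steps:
v(A) = -2 (v(A) = -4 + 2 = -2)
((1*1)*2)*(v(7) - 47) = ((1*1)*2)*(-2 - 47) = (1*2)*(-49) = 2*(-49) = -98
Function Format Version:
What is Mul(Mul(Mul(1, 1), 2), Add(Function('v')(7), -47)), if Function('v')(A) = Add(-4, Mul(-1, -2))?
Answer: -98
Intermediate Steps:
Function('v')(A) = -2 (Function('v')(A) = Add(-4, 2) = -2)
Mul(Mul(Mul(1, 1), 2), Add(Function('v')(7), -47)) = Mul(Mul(Mul(1, 1), 2), Add(-2, -47)) = Mul(Mul(1, 2), -49) = Mul(2, -49) = -98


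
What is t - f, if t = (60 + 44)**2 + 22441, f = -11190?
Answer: 44447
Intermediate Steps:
t = 33257 (t = 104**2 + 22441 = 10816 + 22441 = 33257)
t - f = 33257 - 1*(-11190) = 33257 + 11190 = 44447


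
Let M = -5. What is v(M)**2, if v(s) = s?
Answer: 25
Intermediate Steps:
v(M)**2 = (-5)**2 = 25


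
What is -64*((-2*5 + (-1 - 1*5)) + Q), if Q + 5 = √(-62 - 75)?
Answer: 1344 - 64*I*√137 ≈ 1344.0 - 749.1*I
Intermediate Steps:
Q = -5 + I*√137 (Q = -5 + √(-62 - 75) = -5 + √(-137) = -5 + I*√137 ≈ -5.0 + 11.705*I)
-64*((-2*5 + (-1 - 1*5)) + Q) = -64*((-2*5 + (-1 - 1*5)) + (-5 + I*√137)) = -64*((-10 + (-1 - 5)) + (-5 + I*√137)) = -64*((-10 - 6) + (-5 + I*√137)) = -64*(-16 + (-5 + I*√137)) = -64*(-21 + I*√137) = 1344 - 64*I*√137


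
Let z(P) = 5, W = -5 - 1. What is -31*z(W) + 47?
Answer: -108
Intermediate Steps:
W = -6
-31*z(W) + 47 = -31*5 + 47 = -155 + 47 = -108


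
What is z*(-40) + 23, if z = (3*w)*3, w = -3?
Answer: 1103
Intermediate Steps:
z = -27 (z = (3*(-3))*3 = -9*3 = -27)
z*(-40) + 23 = -27*(-40) + 23 = 1080 + 23 = 1103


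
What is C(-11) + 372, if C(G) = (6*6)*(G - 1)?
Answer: -60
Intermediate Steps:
C(G) = -36 + 36*G (C(G) = 36*(-1 + G) = -36 + 36*G)
C(-11) + 372 = (-36 + 36*(-11)) + 372 = (-36 - 396) + 372 = -432 + 372 = -60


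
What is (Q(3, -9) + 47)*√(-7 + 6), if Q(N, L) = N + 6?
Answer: 56*I ≈ 56.0*I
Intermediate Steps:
Q(N, L) = 6 + N
(Q(3, -9) + 47)*√(-7 + 6) = ((6 + 3) + 47)*√(-7 + 6) = (9 + 47)*√(-1) = 56*I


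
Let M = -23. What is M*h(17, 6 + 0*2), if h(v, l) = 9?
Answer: -207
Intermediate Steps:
M*h(17, 6 + 0*2) = -23*9 = -207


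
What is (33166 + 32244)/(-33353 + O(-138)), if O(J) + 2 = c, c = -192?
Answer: -65410/33547 ≈ -1.9498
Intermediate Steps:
O(J) = -194 (O(J) = -2 - 192 = -194)
(33166 + 32244)/(-33353 + O(-138)) = (33166 + 32244)/(-33353 - 194) = 65410/(-33547) = 65410*(-1/33547) = -65410/33547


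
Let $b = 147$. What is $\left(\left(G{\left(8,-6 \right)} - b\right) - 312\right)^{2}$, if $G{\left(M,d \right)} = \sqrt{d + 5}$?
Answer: $\left(459 - i\right)^{2} \approx 2.1068 \cdot 10^{5} - 918.0 i$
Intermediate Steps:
$G{\left(M,d \right)} = \sqrt{5 + d}$
$\left(\left(G{\left(8,-6 \right)} - b\right) - 312\right)^{2} = \left(\left(\sqrt{5 - 6} - 147\right) - 312\right)^{2} = \left(\left(\sqrt{-1} - 147\right) - 312\right)^{2} = \left(\left(i - 147\right) - 312\right)^{2} = \left(\left(-147 + i\right) - 312\right)^{2} = \left(-459 + i\right)^{2}$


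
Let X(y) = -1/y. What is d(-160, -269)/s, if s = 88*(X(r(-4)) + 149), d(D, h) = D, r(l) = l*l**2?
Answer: -1280/104907 ≈ -0.012201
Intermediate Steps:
r(l) = l**3
s = 104907/8 (s = 88*(-1/((-4)**3) + 149) = 88*(-1/(-64) + 149) = 88*(-1*(-1/64) + 149) = 88*(1/64 + 149) = 88*(9537/64) = 104907/8 ≈ 13113.)
d(-160, -269)/s = -160/104907/8 = -160*8/104907 = -1280/104907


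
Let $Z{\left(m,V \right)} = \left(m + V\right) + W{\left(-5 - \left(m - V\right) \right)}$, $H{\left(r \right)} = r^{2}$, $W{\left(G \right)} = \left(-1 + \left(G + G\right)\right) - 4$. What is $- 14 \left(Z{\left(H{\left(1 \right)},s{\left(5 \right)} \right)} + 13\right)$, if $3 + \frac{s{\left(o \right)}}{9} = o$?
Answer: $-714$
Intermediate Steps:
$s{\left(o \right)} = -27 + 9 o$
$W{\left(G \right)} = -5 + 2 G$ ($W{\left(G \right)} = \left(-1 + 2 G\right) - 4 = -5 + 2 G$)
$Z{\left(m,V \right)} = -15 - m + 3 V$ ($Z{\left(m,V \right)} = \left(m + V\right) + \left(-5 + 2 \left(-5 - \left(m - V\right)\right)\right) = \left(V + m\right) + \left(-5 + 2 \left(-5 + \left(V - m\right)\right)\right) = \left(V + m\right) + \left(-5 + 2 \left(-5 + V - m\right)\right) = \left(V + m\right) - \left(15 - 2 V + 2 m\right) = -15 - m + 3 V$)
$- 14 \left(Z{\left(H{\left(1 \right)},s{\left(5 \right)} \right)} + 13\right) = - 14 \left(\left(-15 - 1^{2} + 3 \left(-27 + 9 \cdot 5\right)\right) + 13\right) = - 14 \left(\left(-15 - 1 + 3 \left(-27 + 45\right)\right) + 13\right) = - 14 \left(\left(-15 - 1 + 3 \cdot 18\right) + 13\right) = - 14 \left(\left(-15 - 1 + 54\right) + 13\right) = - 14 \left(38 + 13\right) = \left(-14\right) 51 = -714$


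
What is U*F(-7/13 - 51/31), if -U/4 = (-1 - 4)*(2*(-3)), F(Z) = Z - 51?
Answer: 2571960/403 ≈ 6382.0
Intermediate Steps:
F(Z) = -51 + Z
U = -120 (U = -4*(-1 - 4)*2*(-3) = -(-20)*(-6) = -4*30 = -120)
U*F(-7/13 - 51/31) = -120*(-51 + (-7/13 - 51/31)) = -120*(-51 - 880/403) = -120*(-21433/403) = 2571960/403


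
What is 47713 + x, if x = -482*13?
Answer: 41447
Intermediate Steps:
x = -6266
47713 + x = 47713 - 6266 = 41447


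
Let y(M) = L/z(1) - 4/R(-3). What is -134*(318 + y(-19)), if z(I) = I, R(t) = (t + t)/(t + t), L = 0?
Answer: -42076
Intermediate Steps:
R(t) = 1 (R(t) = (2*t)/((2*t)) = (2*t)*(1/(2*t)) = 1)
y(M) = -4 (y(M) = 0/1 - 4/1 = 0*1 - 4*1 = 0 - 4 = -4)
-134*(318 + y(-19)) = -134*(318 - 4) = -134*314 = -42076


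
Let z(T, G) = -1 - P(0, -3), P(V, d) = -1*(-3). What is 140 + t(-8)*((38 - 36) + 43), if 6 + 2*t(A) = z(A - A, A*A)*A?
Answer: 725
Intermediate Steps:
P(V, d) = 3
z(T, G) = -4 (z(T, G) = -1 - 1*3 = -1 - 3 = -4)
t(A) = -3 - 2*A (t(A) = -3 + (-4*A)/2 = -3 - 2*A)
140 + t(-8)*((38 - 36) + 43) = 140 + (-3 - 2*(-8))*((38 - 36) + 43) = 140 + (-3 + 16)*(2 + 43) = 140 + 13*45 = 140 + 585 = 725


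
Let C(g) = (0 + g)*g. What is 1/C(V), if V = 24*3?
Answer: 1/5184 ≈ 0.00019290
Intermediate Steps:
V = 72
C(g) = g² (C(g) = g*g = g²)
1/C(V) = 1/(72²) = 1/5184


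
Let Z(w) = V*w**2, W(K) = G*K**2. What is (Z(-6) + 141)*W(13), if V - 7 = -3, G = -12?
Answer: -577980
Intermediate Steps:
W(K) = -12*K**2
V = 4 (V = 7 - 3 = 4)
Z(w) = 4*w**2
(Z(-6) + 141)*W(13) = (4*(-6)**2 + 141)*(-12*13**2) = (4*36 + 141)*(-12*169) = (144 + 141)*(-2028) = 285*(-2028) = -577980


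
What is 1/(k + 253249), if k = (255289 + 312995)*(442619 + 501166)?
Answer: 1/536338168189 ≈ 1.8645e-12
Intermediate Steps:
k = 536337914940 (k = 568284*943785 = 536337914940)
1/(k + 253249) = 1/(536337914940 + 253249) = 1/536338168189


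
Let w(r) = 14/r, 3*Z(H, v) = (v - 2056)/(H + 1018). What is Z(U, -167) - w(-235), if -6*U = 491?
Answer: -966172/1319995 ≈ -0.73195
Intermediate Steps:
U = -491/6 (U = -⅙*491 = -491/6 ≈ -81.833)
Z(H, v) = (-2056 + v)/(3*(1018 + H)) (Z(H, v) = ((v - 2056)/(H + 1018))/3 = ((-2056 + v)/(1018 + H))/3 = (-2056 + v)/(3*(1018 + H)))
Z(U, -167) - w(-235) = (-2056 - 167)/(3*(1018 - 491/6)) - 14/(-235) = (⅓)*(-2223)/(5617/6) - 14*(-1)/235 = (⅓)*(6/5617)*(-2223) - 1*(-14/235) = -4446/5617 + 14/235 = -966172/1319995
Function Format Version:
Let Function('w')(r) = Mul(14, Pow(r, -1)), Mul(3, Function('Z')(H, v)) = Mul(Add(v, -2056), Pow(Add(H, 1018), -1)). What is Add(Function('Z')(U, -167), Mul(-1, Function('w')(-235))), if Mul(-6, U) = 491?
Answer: Rational(-966172, 1319995) ≈ -0.73195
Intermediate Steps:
U = Rational(-491, 6) (U = Mul(Rational(-1, 6), 491) = Rational(-491, 6) ≈ -81.833)
Function('Z')(H, v) = Mul(Rational(1, 3), Pow(Add(1018, H), -1), Add(-2056, v)) (Function('Z')(H, v) = Mul(Rational(1, 3), Mul(Add(v, -2056), Pow(Add(H, 1018), -1))) = Mul(Rational(1, 3), Mul(Add(-2056, v), Pow(Add(1018, H), -1))) = Mul(Rational(1, 3), Mul(Pow(Add(1018, H), -1), Add(-2056, v))) = Mul(Rational(1, 3), Pow(Add(1018, H), -1), Add(-2056, v)))
Add(Function('Z')(U, -167), Mul(-1, Function('w')(-235))) = Add(Mul(Rational(1, 3), Pow(Add(1018, Rational(-491, 6)), -1), Add(-2056, -167)), Mul(-1, Mul(14, Pow(-235, -1)))) = Add(Mul(Rational(1, 3), Pow(Rational(5617, 6), -1), -2223), Mul(-1, Mul(14, Rational(-1, 235)))) = Add(Mul(Rational(1, 3), Rational(6, 5617), -2223), Mul(-1, Rational(-14, 235))) = Add(Rational(-4446, 5617), Rational(14, 235)) = Rational(-966172, 1319995)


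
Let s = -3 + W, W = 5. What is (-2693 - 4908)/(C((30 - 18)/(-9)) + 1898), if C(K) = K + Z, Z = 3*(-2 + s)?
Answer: -22803/5690 ≈ -4.0076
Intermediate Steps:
s = 2 (s = -3 + 5 = 2)
Z = 0 (Z = 3*(-2 + 2) = 3*0 = 0)
C(K) = K (C(K) = K + 0 = K)
(-2693 - 4908)/(C((30 - 18)/(-9)) + 1898) = (-2693 - 4908)/((30 - 18)/(-9) + 1898) = -7601/(12*(-⅑) + 1898) = -7601/(-4/3 + 1898) = -7601/5690/3 = -7601*3/5690 = -22803/5690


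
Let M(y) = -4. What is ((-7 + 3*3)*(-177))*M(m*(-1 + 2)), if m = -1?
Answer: 1416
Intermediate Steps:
((-7 + 3*3)*(-177))*M(m*(-1 + 2)) = ((-7 + 3*3)*(-177))*(-4) = ((-7 + 9)*(-177))*(-4) = (2*(-177))*(-4) = -354*(-4) = 1416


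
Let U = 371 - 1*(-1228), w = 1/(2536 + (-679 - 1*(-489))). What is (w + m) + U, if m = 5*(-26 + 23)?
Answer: 3716065/2346 ≈ 1584.0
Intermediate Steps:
w = 1/2346 (w = 1/(2536 + (-679 + 489)) = 1/(2536 - 190) = 1/2346 ≈ 0.00042626)
U = 1599 (U = 371 + 1228 = 1599)
m = -15 (m = 5*(-3) = -15)
(w + m) + U = (1/2346 - 15) + 1599 = -35189/2346 + 1599 = 3716065/2346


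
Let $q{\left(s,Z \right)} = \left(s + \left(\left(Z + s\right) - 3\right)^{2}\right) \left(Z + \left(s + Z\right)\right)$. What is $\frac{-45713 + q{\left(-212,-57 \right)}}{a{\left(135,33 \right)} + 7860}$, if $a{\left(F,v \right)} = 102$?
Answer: $- \frac{8031795}{2654} \approx -3026.3$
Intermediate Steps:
$q{\left(s,Z \right)} = \left(s + \left(-3 + Z + s\right)^{2}\right) \left(s + 2 Z\right)$ ($q{\left(s,Z \right)} = \left(s + \left(-3 + Z + s\right)^{2}\right) \left(Z + \left(Z + s\right)\right) = \left(s + \left(-3 + Z + s\right)^{2}\right) \left(s + 2 Z\right)$)
$\frac{-45713 + q{\left(-212,-57 \right)}}{a{\left(135,33 \right)} + 7860} = \frac{-45713 + \left(\left(-212\right)^{2} - 212 \left(-3 - 57 - 212\right)^{2} + 2 \left(-57\right) \left(-212\right) + 2 \left(-57\right) \left(-3 - 57 - 212\right)^{2}\right)}{102 + 7860} = \frac{-45713 + \left(44944 - 212 \left(-272\right)^{2} + 24168 + 2 \left(-57\right) \left(-272\right)^{2}\right)}{7962} = \left(-45713 + \left(44944 - 15684608 + 24168 + 2 \left(-57\right) 73984\right)\right) \frac{1}{7962} = \left(-45713 + \left(44944 - 15684608 + 24168 - 8434176\right)\right) \frac{1}{7962} = \left(-45713 - 24049672\right) \frac{1}{7962} = \left(-24095385\right) \frac{1}{7962} = - \frac{8031795}{2654}$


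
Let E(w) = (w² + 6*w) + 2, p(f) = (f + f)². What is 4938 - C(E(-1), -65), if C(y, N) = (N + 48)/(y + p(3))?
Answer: 162971/33 ≈ 4938.5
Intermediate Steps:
p(f) = 4*f² (p(f) = (2*f)² = 4*f²)
E(w) = 2 + w² + 6*w
C(y, N) = (48 + N)/(36 + y) (C(y, N) = (N + 48)/(y + 4*3²) = (48 + N)/(y + 4*9) = (48 + N)/(y + 36) = (48 + N)/(36 + y))
4938 - C(E(-1), -65) = 4938 - (48 - 65)/(36 + (2 + (-1)² + 6*(-1))) = 4938 - (-17)/(36 + (2 + 1 - 6)) = 4938 - (-17)/(36 - 3) = 4938 - (-17)/33 = 4938 - 1*(-17/33) = 4938 + 17/33 = 162971/33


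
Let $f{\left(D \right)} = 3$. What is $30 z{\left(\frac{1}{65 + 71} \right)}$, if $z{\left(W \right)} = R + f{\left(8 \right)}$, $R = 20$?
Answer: $690$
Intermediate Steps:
$z{\left(W \right)} = 23$ ($z{\left(W \right)} = 20 + 3 = 23$)
$30 z{\left(\frac{1}{65 + 71} \right)} = 30 \cdot 23 = 690$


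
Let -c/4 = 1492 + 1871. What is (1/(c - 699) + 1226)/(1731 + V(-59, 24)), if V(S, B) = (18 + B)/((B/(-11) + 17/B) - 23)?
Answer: 16013242375/22586821479 ≈ 0.70896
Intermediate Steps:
c = -13452 (c = -4*(1492 + 1871) = -4*3363 = -13452)
V(S, B) = (18 + B)/(-23 + 17/B - B/11) (V(S, B) = (18 + B)/((B*(-1/11) + 17/B) - 23) = (18 + B)/((-B/11 + 17/B) - 23) = (18 + B)/((17/B - B/11) - 23) = (18 + B)/(-23 + 17/B - B/11))
(1/(c - 699) + 1226)/(1731 + V(-59, 24)) = (1/(-13452 - 699) + 1226)/(1731 - 11*24*(18 + 24)/(-187 + 24**2 + 253*24)) = (1/(-14151) + 1226)/(1731 - 11*24*42/(-187 + 576 + 6072)) = (-1/14151 + 1226)/(1731 - 11*24*42/6461) = 17349125/(14151*(1731 - 11*24*1/6461*42)) = 17349125/(14151*(1731 - 1584/923)) = 17349125/(14151*(1596129/923)) = (17349125/14151)*(923/1596129) = 16013242375/22586821479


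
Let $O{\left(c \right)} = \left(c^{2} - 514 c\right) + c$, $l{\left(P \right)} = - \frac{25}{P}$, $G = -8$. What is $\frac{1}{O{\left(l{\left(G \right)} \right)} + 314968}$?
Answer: $\frac{64}{20055977} \approx 3.1911 \cdot 10^{-6}$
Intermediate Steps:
$O{\left(c \right)} = c^{2} - 513 c$
$\frac{1}{O{\left(l{\left(G \right)} \right)} + 314968} = \frac{1}{- \frac{25}{-8} \left(-513 - \frac{25}{-8}\right) + 314968} = \frac{1}{\left(-25\right) \left(- \frac{1}{8}\right) \left(-513 - - \frac{25}{8}\right) + 314968} = \frac{1}{\frac{25 \left(-513 + \frac{25}{8}\right)}{8} + 314968} = \frac{1}{\frac{25}{8} \left(- \frac{4079}{8}\right) + 314968} = \frac{1}{- \frac{101975}{64} + 314968} = \frac{1}{\frac{20055977}{64}} = \frac{64}{20055977}$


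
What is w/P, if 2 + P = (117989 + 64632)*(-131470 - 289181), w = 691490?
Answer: -691490/76819706273 ≈ -9.0015e-6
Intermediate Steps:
P = -76819706273 (P = -2 + (117989 + 64632)*(-131470 - 289181) = -2 + 182621*(-420651) = -2 - 76819706271 = -76819706273)
w/P = 691490/(-76819706273) = 691490*(-1/76819706273) = -691490/76819706273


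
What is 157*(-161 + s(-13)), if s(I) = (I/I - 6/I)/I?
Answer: -4274796/169 ≈ -25295.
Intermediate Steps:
s(I) = (1 - 6/I)/I
157*(-161 + s(-13)) = 157*(-161 + (-6 - 13)/(-13)²) = 157*(-161 + (1/169)*(-19)) = 157*(-161 - 19/169) = 157*(-27228/169) = -4274796/169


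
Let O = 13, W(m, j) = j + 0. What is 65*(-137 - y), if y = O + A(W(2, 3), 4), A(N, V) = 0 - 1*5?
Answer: -9425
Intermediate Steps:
W(m, j) = j
A(N, V) = -5 (A(N, V) = 0 - 5 = -5)
y = 8 (y = 13 - 5 = 8)
65*(-137 - y) = 65*(-137 - 1*8) = 65*(-137 - 8) = 65*(-145) = -9425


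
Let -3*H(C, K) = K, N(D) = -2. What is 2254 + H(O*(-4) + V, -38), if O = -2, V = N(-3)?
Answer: 6800/3 ≈ 2266.7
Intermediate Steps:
V = -2
H(C, K) = -K/3
2254 + H(O*(-4) + V, -38) = 2254 - 1/3*(-38) = 2254 + 38/3 = 6800/3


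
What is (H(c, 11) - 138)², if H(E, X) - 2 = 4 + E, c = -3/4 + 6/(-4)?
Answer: 288369/16 ≈ 18023.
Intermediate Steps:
c = -9/4 (c = -3*¼ + 6*(-¼) = -¾ - 3/2 = -9/4 ≈ -2.2500)
H(E, X) = 6 + E (H(E, X) = 2 + (4 + E) = 6 + E)
(H(c, 11) - 138)² = ((6 - 9/4) - 138)² = (15/4 - 138)² = (-537/4)² = 288369/16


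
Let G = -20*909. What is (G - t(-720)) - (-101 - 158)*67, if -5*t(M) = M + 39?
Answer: -4816/5 ≈ -963.20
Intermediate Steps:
t(M) = -39/5 - M/5 (t(M) = -(M + 39)/5 = -(39 + M)/5 = -39/5 - M/5)
G = -18180
(G - t(-720)) - (-101 - 158)*67 = (-18180 - (-39/5 - ⅕*(-720))) - (-101 - 158)*67 = (-18180 - (-39/5 + 144)) - (-259)*67 = (-18180 - 1*681/5) - 1*(-17353) = (-18180 - 681/5) + 17353 = -91581/5 + 17353 = -4816/5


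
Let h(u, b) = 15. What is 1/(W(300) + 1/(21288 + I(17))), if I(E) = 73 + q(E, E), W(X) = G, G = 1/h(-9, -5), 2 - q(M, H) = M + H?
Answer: 319935/21344 ≈ 14.989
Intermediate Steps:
q(M, H) = 2 - H - M (q(M, H) = 2 - (M + H) = 2 - (H + M) = 2 + (-H - M) = 2 - H - M)
G = 1/15 ≈ 0.066667
W(X) = 1/15
I(E) = 75 - 2*E (I(E) = 73 + (2 - E - E) = 73 + (2 - 2*E) = 75 - 2*E)
1/(W(300) + 1/(21288 + I(17))) = 1/(1/15 + 1/(21288 + (75 - 2*17))) = 1/(1/15 + 1/(21288 + (75 - 34))) = 1/(1/15 + 1/(21288 + 41)) = 1/(1/15 + 1/21329) = 1/(21344/319935) = 319935/21344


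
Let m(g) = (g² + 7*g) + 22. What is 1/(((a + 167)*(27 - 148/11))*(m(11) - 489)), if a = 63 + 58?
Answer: -11/11543328 ≈ -9.5293e-7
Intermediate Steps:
a = 121
m(g) = 22 + g² + 7*g
1/(((a + 167)*(27 - 148/11))*(m(11) - 489)) = 1/(((121 + 167)*(27 - 148/11))*((22 + 11² + 7*11) - 489)) = 1/((288*(27 - 148*1/11))*((22 + 121 + 77) - 489)) = 1/((288*(27 - 148/11))*(220 - 489)) = 1/((288*(149/11))*(-269)) = 1/((42912/11)*(-269)) = 1/(-11543328/11) = -11/11543328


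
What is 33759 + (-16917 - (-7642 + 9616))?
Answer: 14868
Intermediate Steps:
33759 + (-16917 - (-7642 + 9616)) = 33759 + (-16917 - 1*1974) = 33759 + (-16917 - 1974) = 33759 - 18891 = 14868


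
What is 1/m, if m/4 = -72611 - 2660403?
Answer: -1/10932056 ≈ -9.1474e-8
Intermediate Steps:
m = -10932056 (m = 4*(-72611 - 2660403) = 4*(-2733014) = -10932056)
1/m = 1/(-10932056) = -1/10932056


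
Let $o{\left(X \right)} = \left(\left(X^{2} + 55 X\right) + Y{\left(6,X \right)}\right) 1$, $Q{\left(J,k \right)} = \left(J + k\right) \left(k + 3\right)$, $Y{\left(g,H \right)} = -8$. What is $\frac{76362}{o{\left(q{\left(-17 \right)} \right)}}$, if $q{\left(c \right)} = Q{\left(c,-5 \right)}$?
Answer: $\frac{38181}{2174} \approx 17.563$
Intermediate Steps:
$Q{\left(J,k \right)} = \left(3 + k\right) \left(J + k\right)$ ($Q{\left(J,k \right)} = \left(J + k\right) \left(3 + k\right) = \left(3 + k\right) \left(J + k\right)$)
$q{\left(c \right)} = 10 - 2 c$ ($q{\left(c \right)} = \left(-5\right)^{2} + 3 c + 3 \left(-5\right) + c \left(-5\right) = 25 + 3 c - 15 - 5 c = 10 - 2 c$)
$o{\left(X \right)} = -8 + X^{2} + 55 X$ ($o{\left(X \right)} = \left(\left(X^{2} + 55 X\right) - 8\right) 1 = \left(-8 + X^{2} + 55 X\right) 1 = -8 + X^{2} + 55 X$)
$\frac{76362}{o{\left(q{\left(-17 \right)} \right)}} = \frac{76362}{-8 + \left(10 - -34\right)^{2} + 55 \left(10 - -34\right)} = \frac{76362}{-8 + \left(10 + 34\right)^{2} + 55 \left(10 + 34\right)} = \frac{76362}{-8 + 44^{2} + 55 \cdot 44} = \frac{76362}{-8 + 1936 + 2420} = \frac{76362}{4348} = 76362 \cdot \frac{1}{4348} = \frac{38181}{2174}$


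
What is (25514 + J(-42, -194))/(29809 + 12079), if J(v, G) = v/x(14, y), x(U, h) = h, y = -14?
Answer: 1501/2464 ≈ 0.60917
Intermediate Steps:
J(v, G) = -v/14 (J(v, G) = v/(-14) = v*(-1/14) = -v/14)
(25514 + J(-42, -194))/(29809 + 12079) = (25514 - 1/14*(-42))/(29809 + 12079) = (25514 + 3)/41888 = 25517*(1/41888) = 1501/2464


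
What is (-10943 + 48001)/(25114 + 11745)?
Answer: 37058/36859 ≈ 1.0054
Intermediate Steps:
(-10943 + 48001)/(25114 + 11745) = 37058/36859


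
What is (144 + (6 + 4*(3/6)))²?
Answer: 23104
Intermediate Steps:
(144 + (6 + 4*(3/6)))² = (144 + (6 + 4*(3*(⅙))))² = (144 + (6 + 4*(½)))² = (144 + (6 + 2))² = (144 + 8)² = 152² = 23104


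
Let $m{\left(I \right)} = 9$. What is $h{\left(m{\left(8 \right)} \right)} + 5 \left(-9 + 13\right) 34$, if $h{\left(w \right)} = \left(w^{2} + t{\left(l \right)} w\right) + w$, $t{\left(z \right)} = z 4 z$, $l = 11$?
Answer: $5126$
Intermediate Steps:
$t{\left(z \right)} = 4 z^{2}$ ($t{\left(z \right)} = 4 z z = 4 z^{2}$)
$h{\left(w \right)} = w^{2} + 485 w$ ($h{\left(w \right)} = \left(w^{2} + 4 \cdot 11^{2} w\right) + w = \left(w^{2} + 4 \cdot 121 w\right) + w = \left(w^{2} + 484 w\right) + w = w^{2} + 485 w$)
$h{\left(m{\left(8 \right)} \right)} + 5 \left(-9 + 13\right) 34 = 9 \left(485 + 9\right) + 5 \left(-9 + 13\right) 34 = 9 \cdot 494 + 5 \cdot 4 \cdot 34 = 4446 + 20 \cdot 34 = 4446 + 680 = 5126$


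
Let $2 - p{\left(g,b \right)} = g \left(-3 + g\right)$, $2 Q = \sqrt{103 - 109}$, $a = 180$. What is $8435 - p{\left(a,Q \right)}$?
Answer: $40293$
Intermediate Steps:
$Q = \frac{i \sqrt{6}}{2}$ ($Q = \frac{\sqrt{103 - 109}}{2} = \frac{\sqrt{-6}}{2} = \frac{i \sqrt{6}}{2} \approx 1.2247 i$)
$p{\left(g,b \right)} = 2 - g \left(-3 + g\right)$
$8435 - p{\left(a,Q \right)} = 8435 - \left(2 - 180^{2} + 3 \cdot 180\right) = 8435 - \left(2 - 32400 + 540\right) = 8435 - -31858 = 8435 + 31858 = 40293$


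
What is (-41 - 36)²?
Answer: 5929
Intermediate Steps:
(-41 - 36)² = (-77)² = 5929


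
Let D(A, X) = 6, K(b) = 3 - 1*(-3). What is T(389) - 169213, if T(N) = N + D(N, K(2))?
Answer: -168818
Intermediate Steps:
K(b) = 6 (K(b) = 3 + 3 = 6)
T(N) = 6 + N (T(N) = N + 6 = 6 + N)
T(389) - 169213 = (6 + 389) - 169213 = 395 - 169213 = -168818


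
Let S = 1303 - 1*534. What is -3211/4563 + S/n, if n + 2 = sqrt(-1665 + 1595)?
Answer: -21466/999 - 769*I*sqrt(70)/74 ≈ -21.487 - 86.945*I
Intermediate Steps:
S = 769 (S = 1303 - 534 = 769)
n = -2 + I*sqrt(70) (n = -2 + sqrt(-1665 + 1595) = -2 + sqrt(-70) = -2 + I*sqrt(70) ≈ -2.0 + 8.3666*I)
-3211/4563 + S/n = -3211/4563 + 769/(-2 + I*sqrt(70)) = -3211*1/4563 + 769/(-2 + I*sqrt(70)) = -19/27 + 769/(-2 + I*sqrt(70))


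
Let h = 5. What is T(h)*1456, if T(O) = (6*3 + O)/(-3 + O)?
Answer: 16744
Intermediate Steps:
T(O) = (18 + O)/(-3 + O)
T(h)*1456 = ((18 + 5)/(-3 + 5))*1456 = (23/2)*1456 = 16744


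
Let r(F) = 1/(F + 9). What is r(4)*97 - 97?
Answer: -1164/13 ≈ -89.538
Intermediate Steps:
r(F) = 1/(9 + F)
r(4)*97 - 97 = 97/(9 + 4) - 97 = 97/13 - 97 = -1164/13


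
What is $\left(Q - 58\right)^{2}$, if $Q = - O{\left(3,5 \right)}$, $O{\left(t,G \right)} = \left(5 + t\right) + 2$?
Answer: $4624$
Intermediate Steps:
$O{\left(t,G \right)} = 7 + t$
$Q = -10$ ($Q = - (7 + 3) = \left(-1\right) 10 = -10$)
$\left(Q - 58\right)^{2} = \left(-10 - 58\right)^{2} = \left(-68\right)^{2} = 4624$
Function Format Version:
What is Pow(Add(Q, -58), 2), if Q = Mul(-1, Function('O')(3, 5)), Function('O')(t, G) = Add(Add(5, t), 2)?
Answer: 4624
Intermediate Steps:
Function('O')(t, G) = Add(7, t)
Q = -10 (Q = Mul(-1, Add(7, 3)) = Mul(-1, 10) = -10)
Pow(Add(Q, -58), 2) = Pow(Add(-10, -58), 2) = Pow(-68, 2) = 4624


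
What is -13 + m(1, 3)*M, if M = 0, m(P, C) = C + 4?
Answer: -13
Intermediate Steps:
m(P, C) = 4 + C
-13 + m(1, 3)*M = -13 + (4 + 3)*0 = -13 + 7*0 = -13 + 0 = -13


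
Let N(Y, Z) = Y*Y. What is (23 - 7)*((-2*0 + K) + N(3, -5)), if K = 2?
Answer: 176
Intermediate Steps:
N(Y, Z) = Y**2
(23 - 7)*((-2*0 + K) + N(3, -5)) = (23 - 7)*((-2*0 + 2) + 3**2) = 16*((0 + 2) + 9) = 16*(2 + 9) = 16*11 = 176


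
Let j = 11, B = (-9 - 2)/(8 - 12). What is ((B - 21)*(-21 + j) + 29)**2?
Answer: 178929/4 ≈ 44732.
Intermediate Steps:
B = 11/4 (B = -11/(-4) = -11*(-1/4) = 11/4 ≈ 2.7500)
((B - 21)*(-21 + j) + 29)**2 = ((11/4 - 21)*(-21 + 11) + 29)**2 = (-73/4*(-10) + 29)**2 = (365/2 + 29)**2 = (423/2)**2 = 178929/4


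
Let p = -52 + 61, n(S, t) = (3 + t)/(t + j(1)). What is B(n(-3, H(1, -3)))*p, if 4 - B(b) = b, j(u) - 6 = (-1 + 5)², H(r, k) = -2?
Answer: 711/20 ≈ 35.550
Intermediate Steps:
j(u) = 22 (j(u) = 6 + (-1 + 5)² = 6 + 4² = 6 + 16 = 22)
n(S, t) = (3 + t)/(22 + t) (n(S, t) = (3 + t)/(t + 22) = (3 + t)/(22 + t))
p = 9
B(b) = 4 - b
B(n(-3, H(1, -3)))*p = (4 - (3 - 2)/(22 - 2))*9 = (4 - 1/20)*9 = (79/20)*9 = 711/20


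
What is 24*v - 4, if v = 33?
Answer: 788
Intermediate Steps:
24*v - 4 = 24*33 - 4 = 792 - 4 = 788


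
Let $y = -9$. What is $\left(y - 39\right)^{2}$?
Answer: $2304$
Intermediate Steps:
$\left(y - 39\right)^{2} = \left(-9 - 39\right)^{2} = \left(-48\right)^{2} = 2304$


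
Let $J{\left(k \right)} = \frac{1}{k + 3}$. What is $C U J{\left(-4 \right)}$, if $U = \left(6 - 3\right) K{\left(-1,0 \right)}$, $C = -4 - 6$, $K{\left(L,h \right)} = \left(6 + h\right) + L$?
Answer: $150$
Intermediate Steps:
$J{\left(k \right)} = \frac{1}{3 + k}$
$K{\left(L,h \right)} = 6 + L + h$
$C = -10$ ($C = -4 - 6 = -10$)
$U = 15$ ($U = \left(6 - 3\right) \left(6 - 1 + 0\right) = 3 \cdot 5 = 15$)
$C U J{\left(-4 \right)} = \frac{\left(-10\right) 15}{3 - 4} = - \frac{150}{-1} = \left(-150\right) \left(-1\right) = 150$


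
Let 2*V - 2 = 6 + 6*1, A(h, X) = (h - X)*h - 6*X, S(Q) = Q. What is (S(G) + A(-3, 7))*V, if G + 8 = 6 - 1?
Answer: -105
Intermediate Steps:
G = -3 (G = -8 + (6 - 1) = -8 + 5 = -3)
A(h, X) = -6*X + h*(h - X) (A(h, X) = h*(h - X) - 6*X = -6*X + h*(h - X))
V = 7 (V = 1 + (6 + 6*1)/2 = 1 + (6 + 6)/2 = 1 + (½)*12 = 1 + 6 = 7)
(S(G) + A(-3, 7))*V = (-3 + ((-3)² - 6*7 - 1*7*(-3)))*7 = (-3 + (9 - 42 + 21))*7 = (-3 - 12)*7 = -15*7 = -105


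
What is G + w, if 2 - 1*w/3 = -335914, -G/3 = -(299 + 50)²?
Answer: 1373151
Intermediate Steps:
G = 365403 (G = -(-3)*(299 + 50)² = -(-3)*349² = -(-3)*121801 = -3*(-121801) = 365403)
w = 1007748 (w = 6 - 3*(-335914) = 6 + 1007742 = 1007748)
G + w = 365403 + 1007748 = 1373151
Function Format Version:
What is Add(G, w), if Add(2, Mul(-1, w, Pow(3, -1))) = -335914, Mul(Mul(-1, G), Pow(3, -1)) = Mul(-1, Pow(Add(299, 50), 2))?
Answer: 1373151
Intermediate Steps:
G = 365403 (G = Mul(-3, Mul(-1, Pow(Add(299, 50), 2))) = Mul(-3, Mul(-1, Pow(349, 2))) = Mul(-3, Mul(-1, 121801)) = Mul(-3, -121801) = 365403)
w = 1007748 (w = Add(6, Mul(-3, -335914)) = Add(6, 1007742) = 1007748)
Add(G, w) = Add(365403, 1007748) = 1373151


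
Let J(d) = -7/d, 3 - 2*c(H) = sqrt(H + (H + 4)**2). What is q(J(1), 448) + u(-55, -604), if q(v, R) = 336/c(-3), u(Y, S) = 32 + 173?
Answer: 4271/11 + 672*I*sqrt(2)/11 ≈ 388.27 + 86.396*I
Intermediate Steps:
c(H) = 3/2 - sqrt(H + (4 + H)**2)/2 (c(H) = 3/2 - sqrt(H + (H + 4)**2)/2 = 3/2 - sqrt(H + (4 + H)**2)/2)
u(Y, S) = 205
q(v, R) = 336/(3/2 - I*sqrt(2)/2) (q(v, R) = 336/(3/2 - sqrt(-3 + (4 - 3)**2)/2) = 336/(3/2 - sqrt(-3 + 1**2)/2) = 336/(3/2 - sqrt(-3 + 1)/2) = 336/(3/2 - I*sqrt(2)/2))
q(J(1), 448) + u(-55, -604) = (2016/11 + 672*I*sqrt(2)/11) + 205 = 4271/11 + 672*I*sqrt(2)/11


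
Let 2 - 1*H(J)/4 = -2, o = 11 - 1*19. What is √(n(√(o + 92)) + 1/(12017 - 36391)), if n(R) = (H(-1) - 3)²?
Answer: √100401502670/24374 ≈ 13.000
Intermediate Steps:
o = -8 (o = 11 - 19 = -8)
H(J) = 16 (H(J) = 8 - 4*(-2) = 8 + 8 = 16)
n(R) = 169 (n(R) = (16 - 3)² = 13² = 169)
√(n(√(o + 92)) + 1/(12017 - 36391)) = √(169 + 1/(12017 - 36391)) = √(169 + 1/(-24374)) = √(169 - 1/24374) = √(4119205/24374) = √100401502670/24374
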